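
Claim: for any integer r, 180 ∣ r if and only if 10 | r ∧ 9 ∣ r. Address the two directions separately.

(⇐) This fails: take r = 90. Both 10 ∣ 90 and 9 ∣ 90, yet 90 is not a multiple of 180 (since 90 = 0·180 + 90), so 180 ∤ 90.

(⇒) If 180 ∣ r, write r = 180q. Since 180 = 18·10, r = 10·(18q), so 10 ∣ r; and since 180 = 20·9, r = 9·(20q), so 9 ∣ r.

Only the forward direction holds.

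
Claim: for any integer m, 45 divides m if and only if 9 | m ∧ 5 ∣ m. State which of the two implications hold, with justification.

(⟹) If 45 ∣ m, write m = 45q. Since 45 = 5·9, m = 9·(5q), so 9 ∣ m; and since 45 = 9·5, m = 5·(9q), so 5 ∣ m.

(⟸) Suppose 9 ∣ m and 5 ∣ m. Any common multiple of 9 and 5 is a multiple of their lcm; here gcd(9, 5) = 1, so lcm(9, 5) = 9·5 = 45, so 45 ∣ m.

The biconditional holds.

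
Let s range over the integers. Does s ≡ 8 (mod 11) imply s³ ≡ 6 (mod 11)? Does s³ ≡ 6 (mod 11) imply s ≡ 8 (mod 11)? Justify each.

Equivalent; both directions hold.

(→) Suppose s ≡ 8 (mod 11). Write s = 11j + 8. Then (11j + 8)³ = 1331j³ + 2904j² + 2112j + 512 = 11(121j³ + 264j² + 192j + 46) + 6, so s³ ≡ 6 (mod 11).

(←) For the converse, argue contrapositively. If s ≢ 8 (mod 11), then s is congruent to one of 0, 1, 2, 3, 4, 5, 6, 7, 9, 10 modulo 11, and these give s³ ≡ 0, 1, 8, 5, 9, 4, 7, 2, 3, 10 respectively — never 6.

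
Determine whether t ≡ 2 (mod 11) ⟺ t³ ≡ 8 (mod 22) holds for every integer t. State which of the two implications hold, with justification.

Only the converse holds.

[⇒] This fails: take t = 13. Then 13 ≡ 2 (mod 11), but 13³ = 2197 ≡ 19 (mod 22), not 8.

[⇐] Conversely, the residues r modulo 22 with r³ ≡ 8 (mod 22) are exactly {2}, and each is ≡ 2 (mod 11).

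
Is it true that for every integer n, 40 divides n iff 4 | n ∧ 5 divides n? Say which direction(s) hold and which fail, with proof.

Only the forward implication holds.

(⇒) If 40 ∣ n, write n = 40q. Since 40 = 10·4, n = 4·(10q), so 4 ∣ n; and since 40 = 8·5, n = 5·(8q), so 5 ∣ n.

(⇐) This fails: take n = 20. Both 4 ∣ 20 and 5 ∣ 20, yet 20 is not a multiple of 40 (since 20 = 0·40 + 20), so 40 ∤ 20.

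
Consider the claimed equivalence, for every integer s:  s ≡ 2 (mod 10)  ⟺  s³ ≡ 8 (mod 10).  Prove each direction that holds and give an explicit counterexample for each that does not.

Equivalent; both directions hold.

[⇐] Suppose s³ ≡ 8 (mod 10). The only residue r in {0, …, 9} with r³ ≡ 8 (mod 10) is r = 2, so s ≡ 2 (mod 10).

[⇒] Suppose s ≡ 2 (mod 10). Write s = 10j + 2. Then (10j + 2)³ = 1000j³ + 600j² + 120j + 8 = 10(100j³ + 60j² + 12j) + 8, so s³ ≡ 8 (mod 10).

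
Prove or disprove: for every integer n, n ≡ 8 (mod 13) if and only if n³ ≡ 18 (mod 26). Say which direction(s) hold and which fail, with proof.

Forward direction. This fails: take n = 21. Then 21 ≡ 8 (mod 13), but 21³ = 9261 ≡ 5 (mod 26), not 18.

Converse. This fails: take n = 20. Then 20³ = 8000 ≡ 18 (mod 26), yet 20 ≡ 7 (mod 13), not 8.

Neither direction holds.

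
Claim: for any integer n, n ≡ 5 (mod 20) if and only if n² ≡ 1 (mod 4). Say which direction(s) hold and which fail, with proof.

(⇒) Suppose n ≡ 5 (mod 20). Then n² ≡ 5² = 25 (mod 20), and since 4 ∣ 20, also n² ≡ 1 (mod 4).

(⇐) This fails: take n = 1. Then 1² = 1 ≡ 1 (mod 4), yet 1 ≡ 1 (mod 20), not 5.

Not equivalent: only (⇒) holds.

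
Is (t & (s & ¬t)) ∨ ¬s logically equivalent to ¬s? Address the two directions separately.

Both directions hold.

(←) Assume the antecedent. If s is true, the antecedent cannot hold. If s is false, (t & (s & ¬t)) ∨ ¬s reduces to true regardless of the other variables. Either way (t & (s & ¬t)) ∨ ¬s holds.

(→) Assume the antecedent. If s is true, the antecedent cannot hold. If s is false, ¬s reduces to true regardless of the other variables. Either way ¬s holds.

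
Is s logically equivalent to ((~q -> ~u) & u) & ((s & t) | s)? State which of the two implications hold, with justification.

Only the converse holds.

(⟸) Assume the antecedent. If u is true, the antecedent forces (u = T, s = T, q = T, t = F) or (u = T, s = T, q = T, t = T), and s holds there. If u is false, the antecedent cannot hold. Either way s holds.

(⟹) This fails. Under u = F, s = T, q = F, t = F, the left side is true but the right side is false.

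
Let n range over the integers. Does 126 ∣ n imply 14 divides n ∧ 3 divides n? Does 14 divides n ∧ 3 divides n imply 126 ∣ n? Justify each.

(→) If 126 ∣ n, write n = 126q. Since 126 = 9·14, n = 14·(9q), so 14 ∣ n; and since 126 = 42·3, n = 3·(42q), so 3 ∣ n.

(←) This fails: take n = 42. Both 14 ∣ 42 and 3 ∣ 42, yet 42 is not a multiple of 126 (since 42 = 0·126 + 42), so 126 ∤ 42.

Only the forward direction holds.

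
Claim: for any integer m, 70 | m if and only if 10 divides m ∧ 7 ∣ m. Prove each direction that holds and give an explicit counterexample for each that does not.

Both implications hold.

Forward direction. If 70 ∣ m, write m = 70q. Since 70 = 7·10, m = 10·(7q), so 10 ∣ m; and since 70 = 10·7, m = 7·(10q), so 7 ∣ m.

Converse. Suppose 10 ∣ m and 7 ∣ m. Any common multiple of 10 and 7 is a multiple of their lcm; here gcd(10, 7) = 1, so lcm(10, 7) = 10·7 = 70, so 70 ∣ m.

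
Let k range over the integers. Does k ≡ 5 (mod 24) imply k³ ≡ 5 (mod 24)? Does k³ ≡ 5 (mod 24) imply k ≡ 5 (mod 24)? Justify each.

Both directions hold; the statement is true.

(⟸) Suppose k³ ≡ 5 (mod 24). The only residue r in {0, …, 23} with r³ ≡ 5 (mod 24) is r = 5, so k ≡ 5 (mod 24).

(⟹) Suppose k ≡ 5 (mod 24). Write k = 24j + 5. Then (24j + 5)³ = 13824j³ + 8640j² + 1800j + 125 = 24(576j³ + 360j² + 75j + 5) + 5, so k³ ≡ 5 (mod 24).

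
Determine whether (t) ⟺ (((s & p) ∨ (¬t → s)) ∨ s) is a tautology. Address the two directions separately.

(⟸) This fails. Under s = T, p = F, t = F, the left side is false but the right side is true.

(⟹) Assume the antecedent. If s is true, ((s & p) ∨ (¬t → s)) ∨ s reduces to true regardless of the other variables. If s is false, the antecedent forces (s = F, p = F, t = T) or (s = F, p = T, t = T), and ((s & p) ∨ (¬t → s)) ∨ s holds there. Either way ((s & p) ∨ (¬t → s)) ∨ s holds.

The forward direction holds; the converse fails.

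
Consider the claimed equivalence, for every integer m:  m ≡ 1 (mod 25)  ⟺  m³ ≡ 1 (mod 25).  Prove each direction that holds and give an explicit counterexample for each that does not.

(→) Suppose m ≡ 1 (mod 25). Write m = 25j + 1. Then (25j + 1)³ = 15625j³ + 1875j² + 75j + 1 = 25(625j³ + 75j² + 3j) + 1, so m³ ≡ 1 (mod 25).

(←) Conversely, suppose m³ ≡ 1 (mod 25). The only residue r in {0, …, 24} with r³ ≡ 1 (mod 25) is r = 1, so m ≡ 1 (mod 25).

Both directions hold.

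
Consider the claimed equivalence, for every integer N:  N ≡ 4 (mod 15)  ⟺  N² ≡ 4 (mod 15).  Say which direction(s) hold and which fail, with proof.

Forward direction. This fails: take N = 4. Then 4 ≡ 4 (mod 15), but 4² = 16 ≡ 1 (mod 15), not 4.

Converse. This fails: take N = 2. Then 2² = 4 ≡ 4 (mod 15), yet 2 ≡ 2 (mod 15), not 4.

Neither direction holds.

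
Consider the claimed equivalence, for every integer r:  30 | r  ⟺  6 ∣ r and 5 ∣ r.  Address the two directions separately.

Both directions hold.

(→) If 30 ∣ r, write r = 30q. Since 30 = 5·6, r = 6·(5q), so 6 ∣ r; and since 30 = 6·5, r = 5·(6q), so 5 ∣ r.

(←) Suppose 6 ∣ r and 5 ∣ r. Any common multiple of 6 and 5 is a multiple of their lcm; here gcd(6, 5) = 1, so lcm(6, 5) = 6·5 = 30, so 30 ∣ r.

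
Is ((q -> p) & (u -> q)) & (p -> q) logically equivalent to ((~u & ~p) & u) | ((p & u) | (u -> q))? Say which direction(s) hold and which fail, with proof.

The forward direction holds; the converse fails.

(⟹) Assume the antecedent. If u is true, the antecedent forces (u = T, p = T, q = T), and the consequent holds there. If u is false, the consequent reduces to true regardless of the other variables. Either way the consequent holds.

(⟸) This fails. Under u = F, p = T, q = F, the left side is false but the right side is true.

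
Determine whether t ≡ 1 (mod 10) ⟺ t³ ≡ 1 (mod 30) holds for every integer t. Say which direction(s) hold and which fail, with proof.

The forward direction fails; the converse holds.

(⇒) This fails: take t = 11. Then 11 ≡ 1 (mod 10), but 11³ = 1331 ≡ 11 (mod 30), not 1.

(⇐) Conversely, the residues r modulo 30 with r³ ≡ 1 (mod 30) are exactly {1}, and each is ≡ 1 (mod 10).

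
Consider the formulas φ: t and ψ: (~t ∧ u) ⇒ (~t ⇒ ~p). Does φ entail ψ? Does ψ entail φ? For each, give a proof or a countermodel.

(⇒) Assume the antecedent. If p is true, the antecedent forces (p = T, u = F, t = T) or (p = T, u = T, t = T), and (~t ∧ u) ⇒ (~t ⇒ ~p) holds there. If p is false, (~t ∧ u) ⇒ (~t ⇒ ~p) reduces to true regardless of the other variables. Either way (~t ∧ u) ⇒ (~t ⇒ ~p) holds.

(⇐) This fails. Under p = F, u = F, t = F, the left side is false but the right side is true.

Only the forward direction holds.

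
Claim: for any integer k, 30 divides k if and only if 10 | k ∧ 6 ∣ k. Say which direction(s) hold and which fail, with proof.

Equivalent; both directions hold.

(⟹) If 30 ∣ k, write k = 30q. Since 30 = 3·10, k = 10·(3q), so 10 ∣ k; and since 30 = 5·6, k = 6·(5q), so 6 ∣ k.

(⟸) Suppose 10 ∣ k and 6 ∣ k. Any common multiple of 10 and 6 is a multiple of their lcm; here lcm(10, 6) = 10·6/gcd(10, 6) = 60/2 = 30, so 30 ∣ k.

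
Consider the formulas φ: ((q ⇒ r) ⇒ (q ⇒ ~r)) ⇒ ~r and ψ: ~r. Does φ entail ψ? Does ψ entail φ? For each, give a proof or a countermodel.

Only the converse holds.

(⟹) This fails. Under r = T, q = T, the left side is true but the right side is false.

(⟸) Assume the antecedent. If r is true, the antecedent cannot hold. If r is false, ((q ⇒ r) ⇒ (q ⇒ ~r)) ⇒ ~r reduces to true regardless of the other variables. Either way ((q ⇒ r) ⇒ (q ⇒ ~r)) ⇒ ~r holds.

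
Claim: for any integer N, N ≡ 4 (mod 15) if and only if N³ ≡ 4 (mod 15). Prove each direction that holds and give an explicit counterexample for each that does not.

(⟸) Suppose N³ ≡ 4 (mod 15). The only residue r in {0, …, 14} with r³ ≡ 4 (mod 15) is r = 4, so N ≡ 4 (mod 15).

(⟹) Suppose N ≡ 4 (mod 15). Write N = 15j + 4. Then (15j + 4)³ = 3375j³ + 2700j² + 720j + 64 = 15(225j³ + 180j² + 48j + 4) + 4, so N³ ≡ 4 (mod 15).

Both directions hold.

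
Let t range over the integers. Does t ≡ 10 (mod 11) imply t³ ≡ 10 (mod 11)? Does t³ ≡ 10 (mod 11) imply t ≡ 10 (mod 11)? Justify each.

(→) Suppose t ≡ 10 (mod 11). Write t = 11j + 10. Then (11j + 10)³ = 1331j³ + 3630j² + 3300j + 1000 = 11(121j³ + 330j² + 300j + 90) + 10, so t³ ≡ 10 (mod 11).

(←) Conversely, suppose t³ ≡ 10 (mod 11). The only residue r in {0, …, 10} with r³ ≡ 10 (mod 11) is r = 10, so t ≡ 10 (mod 11).

The biconditional holds.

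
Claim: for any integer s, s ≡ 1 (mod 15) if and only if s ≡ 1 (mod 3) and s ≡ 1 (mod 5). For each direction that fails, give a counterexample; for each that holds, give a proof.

Equivalent; both directions hold.

(⟹) Suppose s ≡ 1 (mod 15); write s = 15j + 1. Since 3 ∣ 15, reducing mod 3 gives s ≡ 1 (mod 3); since 5 ∣ 15, reducing mod 5 gives s ≡ 1 (mod 5).

(⟸) Conversely, if s ≡ 1 (mod 3) and s ≡ 1 (mod 5), then by the Chinese remainder theorem s ≡ 1 (mod 15). This is exactly s ≡ 1 (mod 15).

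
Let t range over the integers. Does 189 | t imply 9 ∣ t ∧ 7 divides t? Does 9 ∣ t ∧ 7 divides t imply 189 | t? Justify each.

The forward direction holds; the converse fails.

(⟸) This fails: take t = 63. Both 9 ∣ 63 and 7 ∣ 63, yet 63 is not a multiple of 189 (since 63 = 0·189 + 63), so 189 ∤ 63.

(⟹) If 189 ∣ t, write t = 189q. Since 189 = 21·9, t = 9·(21q), so 9 ∣ t; and since 189 = 27·7, t = 7·(27q), so 7 ∣ t.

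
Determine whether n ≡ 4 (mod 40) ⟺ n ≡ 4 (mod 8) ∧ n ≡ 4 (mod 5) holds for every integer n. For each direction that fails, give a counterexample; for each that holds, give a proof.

[⇒] Suppose n ≡ 4 (mod 40); write n = 40j + 4. Since 8 ∣ 40, reducing mod 8 gives n ≡ 4 (mod 8); since 5 ∣ 40, reducing mod 5 gives n ≡ 4 (mod 5).

[⇐] Conversely, if n ≡ 4 (mod 8) and n ≡ 4 (mod 5), then by the Chinese remainder theorem n ≡ 4 (mod 40). This is exactly n ≡ 4 (mod 40).

The biconditional holds.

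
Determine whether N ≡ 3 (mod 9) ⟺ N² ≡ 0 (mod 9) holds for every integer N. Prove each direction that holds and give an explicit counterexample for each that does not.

(⇒) Suppose N ≡ 3 (mod 9). Write N = 9j + 3. Then (9j + 3)² = 81j² + 54j + 9 = 9(9j² + 6j + 1) + 0, so N² ≡ 0 (mod 9).

(⇐) This fails: take N = 0. Then 0² = 0 ≡ 0 (mod 9), yet 0 ≡ 0 (mod 9), not 3.

(⇒) holds; (⇐) fails.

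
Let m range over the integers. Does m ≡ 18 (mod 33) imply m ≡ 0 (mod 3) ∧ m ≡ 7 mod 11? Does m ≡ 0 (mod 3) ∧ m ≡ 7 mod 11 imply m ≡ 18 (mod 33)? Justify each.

Equivalent; both directions hold.

[⇒] Suppose m ≡ 18 (mod 33); write m = 33j + 18. Since 3 ∣ 33, reducing mod 3 gives m ≡ 18 ≡ 0 (mod 3); since 11 ∣ 33, reducing mod 11 gives m ≡ 18 ≡ 7 (mod 11).

[⇐] Conversely, if m ≡ 0 (mod 3) and m ≡ 7 (mod 11), then by the Chinese remainder theorem m ≡ 18 (mod 33). This is exactly m ≡ 18 (mod 33).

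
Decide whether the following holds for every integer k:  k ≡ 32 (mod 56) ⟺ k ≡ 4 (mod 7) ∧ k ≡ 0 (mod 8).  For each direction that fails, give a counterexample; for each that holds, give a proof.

(→) Suppose k ≡ 32 (mod 56); write k = 56j + 32. Since 7 ∣ 56, reducing mod 7 gives k ≡ 32 ≡ 4 (mod 7); since 8 ∣ 56, reducing mod 8 gives k ≡ 32 ≡ 0 (mod 8).

(←) Conversely, if k ≡ 4 (mod 7) and k ≡ 0 (mod 8), then by the Chinese remainder theorem k ≡ 32 (mod 56). This is exactly k ≡ 32 (mod 56).

The biconditional holds.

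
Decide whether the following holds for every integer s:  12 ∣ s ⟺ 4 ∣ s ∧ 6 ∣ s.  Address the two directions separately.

Both directions hold; the statement is true.

(⇒) If 12 ∣ s, write s = 12q. Since 12 = 3·4, s = 4·(3q), so 4 ∣ s; and since 12 = 2·6, s = 6·(2q), so 6 ∣ s.

(⇐) Suppose 4 ∣ s and 6 ∣ s. Any common multiple of 4 and 6 is a multiple of their lcm; here lcm(4, 6) = 4·6/gcd(4, 6) = 24/2 = 12, so 12 ∣ s.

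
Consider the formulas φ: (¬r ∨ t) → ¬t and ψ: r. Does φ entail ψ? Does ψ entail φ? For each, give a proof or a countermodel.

(⟹) This fails. Under t = F, r = F, the left side is true but the right side is false.

(⟸) This fails. Under t = T, r = T, the left side is false but the right side is true.

Neither implication holds.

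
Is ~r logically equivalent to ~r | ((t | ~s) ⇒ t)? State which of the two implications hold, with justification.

Forward direction. Assume the antecedent. If r is true, the antecedent cannot hold. If r is false, ~r | ((t | ~s) ⇒ t) reduces to true regardless of the other variables. Either way ~r | ((t | ~s) ⇒ t) holds.

Converse. This fails. Under r = T, t = T, s = F, the left side is false but the right side is true.

Only the forward implication holds.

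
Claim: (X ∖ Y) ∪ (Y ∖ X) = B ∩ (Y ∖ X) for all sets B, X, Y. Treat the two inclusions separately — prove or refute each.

(⊆) fails; (⊇) holds.

(⊆) This inclusion fails. Take B = ∅, X = {1}, Y = ∅; then 1 ∈ (X ∖ Y) ∪ (Y ∖ X) but 1 ∉ B ∩ (Y ∖ X).

(⊇) Let x ∈ B ∩ (Y ∖ X). Then x ∈ B ∩ Y and x ∉ X, from which x ∈ (X ∖ Y) ∪ (Y ∖ X).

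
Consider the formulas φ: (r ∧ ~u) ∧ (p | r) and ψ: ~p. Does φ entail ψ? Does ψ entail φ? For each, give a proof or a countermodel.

Forward direction. This fails. Under r = T, u = F, p = T, the left side is true but the right side is false.

Converse. This fails. Under r = F, u = F, p = F, the left side is false but the right side is true.

Both directions fail.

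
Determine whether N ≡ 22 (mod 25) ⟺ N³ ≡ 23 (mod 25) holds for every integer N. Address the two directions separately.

(→) Suppose N ≡ 22 (mod 25). Write N = 25j + 22. Then (25j + 22)³ = 15625j³ + 41250j² + 36300j + 10648 = 25(625j³ + 1650j² + 1452j + 425) + 23, so N³ ≡ 23 (mod 25).

(←) Conversely, suppose N³ ≡ 23 (mod 25). The only residue r in {0, …, 24} with r³ ≡ 23 (mod 25) is r = 22, so N ≡ 22 (mod 25).

Equivalent; both directions hold.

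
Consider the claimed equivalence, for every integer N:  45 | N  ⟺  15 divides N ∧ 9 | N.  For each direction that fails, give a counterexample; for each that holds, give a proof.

[⇐] Suppose 15 ∣ N and 9 ∣ N. Any common multiple of 15 and 9 is a multiple of their lcm; here lcm(15, 9) = 15·9/gcd(15, 9) = 135/3 = 45, so 45 ∣ N.

[⇒] If 45 ∣ N, write N = 45q. Since 45 = 3·15, N = 15·(3q), so 15 ∣ N; and since 45 = 5·9, N = 9·(5q), so 9 ∣ N.

Equivalent; both directions hold.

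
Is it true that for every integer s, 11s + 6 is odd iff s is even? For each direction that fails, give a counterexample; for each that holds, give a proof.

Neither implication holds.

(⇒) This fails: s = 7 gives 11s + 6 = 83, which is odd, but 7 is odd, not even.

(⇐) This also fails: s = 0 is even, but 11s + 6 = 6 is even, not odd.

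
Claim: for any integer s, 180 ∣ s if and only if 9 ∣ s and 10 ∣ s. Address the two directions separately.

The forward direction holds; the converse fails.

Forward direction. If 180 ∣ s, write s = 180q. Since 180 = 20·9, s = 9·(20q), so 9 ∣ s; and since 180 = 18·10, s = 10·(18q), so 10 ∣ s.

Converse. This fails: take s = 90. Both 9 ∣ 90 and 10 ∣ 90, yet 90 is not a multiple of 180 (since 90 = 0·180 + 90), so 180 ∤ 90.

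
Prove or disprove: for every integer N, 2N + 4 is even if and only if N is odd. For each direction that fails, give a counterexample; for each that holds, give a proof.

Not equivalent: only (⇐) holds.

(→) This fails: take N = 0. Then 2N + 4 = 4, which is even, yet N = 0 is even, not odd.

(←) Suppose N is odd. Since 2 is even, 2N is even for every N, so 2N + 4 has the same parity as 4, which is even. Hence 2N + 4 is even.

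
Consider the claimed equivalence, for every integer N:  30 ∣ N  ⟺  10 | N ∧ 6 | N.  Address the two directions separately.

Forward direction. If 30 ∣ N, write N = 30q. Since 30 = 3·10, N = 10·(3q), so 10 ∣ N; and since 30 = 5·6, N = 6·(5q), so 6 ∣ N.

Converse. Suppose 10 ∣ N and 6 ∣ N. Any common multiple of 10 and 6 is a multiple of their lcm; here lcm(10, 6) = 10·6/gcd(10, 6) = 60/2 = 30, so 30 ∣ N.

Both directions hold; the statement is true.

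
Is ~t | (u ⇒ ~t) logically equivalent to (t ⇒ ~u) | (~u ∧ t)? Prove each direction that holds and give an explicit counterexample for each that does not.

Both implications hold.

(⟹) Assume the antecedent. If u is true, the antecedent forces (u = T, t = F), and (t ⇒ ~u) | (~u ∧ t) holds there. If u is false, (t ⇒ ~u) | (~u ∧ t) reduces to true regardless of the other variables. Either way (t ⇒ ~u) | (~u ∧ t) holds.

(⟸) Assume the antecedent. If u is true, the antecedent forces (u = T, t = F), and ~t | (u ⇒ ~t) holds there. If u is false, ~t | (u ⇒ ~t) reduces to true regardless of the other variables. Either way ~t | (u ⇒ ~t) holds.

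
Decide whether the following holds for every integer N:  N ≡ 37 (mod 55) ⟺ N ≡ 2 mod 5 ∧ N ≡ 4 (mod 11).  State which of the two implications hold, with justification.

Forward direction. Suppose N ≡ 37 (mod 55); write N = 55j + 37. Since 5 ∣ 55, reducing mod 5 gives N ≡ 37 ≡ 2 (mod 5); since 11 ∣ 55, reducing mod 11 gives N ≡ 37 ≡ 4 (mod 11).

Converse. If N ≡ 2 (mod 5) and N ≡ 4 (mod 11), then by the Chinese remainder theorem N ≡ 37 (mod 55). This is exactly N ≡ 37 (mod 55).

Both directions hold.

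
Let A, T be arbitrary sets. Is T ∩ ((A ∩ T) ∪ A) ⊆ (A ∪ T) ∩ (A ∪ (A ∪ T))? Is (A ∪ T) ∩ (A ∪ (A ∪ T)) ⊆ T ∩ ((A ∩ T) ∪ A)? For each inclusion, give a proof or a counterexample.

Only the forward inclusion holds.

Reverse inclusion. This inclusion fails. Take A = {1}, T = ∅; then 1 ∈ (A ∪ T) ∩ (A ∪ (A ∪ T)) but 1 ∉ T ∩ ((A ∩ T) ∪ A).

Forward inclusion. Let x ∈ T ∩ ((A ∩ T) ∪ A). Then x ∈ A ∩ T, from which x ∈ (A ∪ T) ∩ (A ∪ (A ∪ T)).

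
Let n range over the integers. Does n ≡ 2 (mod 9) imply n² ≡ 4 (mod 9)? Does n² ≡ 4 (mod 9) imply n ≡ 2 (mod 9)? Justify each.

(←) This fails: take n = 7. Then 7² = 49 ≡ 4 (mod 9), yet 7 ≡ 7 (mod 9), not 2.

(→) Suppose n ≡ 2 (mod 9). Write n = 9j + 2. Then (9j + 2)² = 81j² + 36j + 4 = 9(9j² + 4j) + 4, so n² ≡ 4 (mod 9).

Not equivalent: only (⇒) holds.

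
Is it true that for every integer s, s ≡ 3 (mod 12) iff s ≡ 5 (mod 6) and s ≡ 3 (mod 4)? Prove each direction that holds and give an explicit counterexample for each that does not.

(⇒) This fails: s = 3 gives 3 ≡ 3 (mod 12) but 3 ≡ 3 (mod 6), so the conjunction on the right does not hold.

(⇐) This fails: s = 11 satisfies both congruences on the right (11 ≡ 5 mod 6 and 11 ≡ 3 mod 4) yet 11 ≡ 11 (mod 12), not 3.

Both directions fail.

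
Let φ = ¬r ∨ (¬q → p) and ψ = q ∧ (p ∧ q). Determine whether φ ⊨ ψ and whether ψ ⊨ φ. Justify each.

Only the reverse direction holds.

Forward direction. This fails. Under q = F, p = F, r = F, the left side is true but the right side is false.

Converse. Assume the antecedent. If q is true, ¬r ∨ (¬q → p) reduces to true regardless of the other variables. If q is false, the antecedent cannot hold. Either way ¬r ∨ (¬q → p) holds.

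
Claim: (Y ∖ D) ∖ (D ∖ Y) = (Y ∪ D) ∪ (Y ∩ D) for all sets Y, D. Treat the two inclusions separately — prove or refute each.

(⊆) Let x ∈ (Y ∖ D) ∖ (D ∖ Y). Then x ∈ Y and x ∉ D, from which x ∈ (Y ∪ D) ∪ (Y ∩ D).

(⊇) This inclusion fails. Take Y = ∅, D = {1}; then 1 ∈ (Y ∪ D) ∪ (Y ∩ D) but 1 ∉ (Y ∖ D) ∖ (D ∖ Y).

The sets are not equal: only the forward inclusion holds.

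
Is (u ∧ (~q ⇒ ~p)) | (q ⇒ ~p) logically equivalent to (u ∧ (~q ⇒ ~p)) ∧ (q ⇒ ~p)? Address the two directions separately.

(⇒) fails; (⇐) holds.

(⟹) This fails. Under u = F, q = F, p = F, the left side is true but the right side is false.

(⟸) Assume the antecedent. If u is true, (u ∧ (~q ⇒ ~p)) | (q ⇒ ~p) reduces to true regardless of the other variables. If u is false, the antecedent cannot hold. Either way (u ∧ (~q ⇒ ~p)) | (q ⇒ ~p) holds.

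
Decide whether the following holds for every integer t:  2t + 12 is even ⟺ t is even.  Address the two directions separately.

(→) This fails: take t = 1. Then 2t + 12 = 14, which is even, yet t = 1 is odd, not even.

(←) Suppose t is even. Since 2 is even, 2t is even for every t, so 2t + 12 has the same parity as 12, which is even. Hence 2t + 12 is even.

(⇒) fails; (⇐) holds.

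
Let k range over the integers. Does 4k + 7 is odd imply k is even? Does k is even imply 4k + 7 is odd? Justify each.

The forward direction fails; the converse holds.

[⇐] Suppose k is even. Since 4 is even, 4k is even for every k, so 4k + 7 has the same parity as 7, which is odd. Hence 4k + 7 is odd.

[⇒] This fails: take k = 1. Then 4k + 7 = 11, which is odd, yet k = 1 is odd, not even.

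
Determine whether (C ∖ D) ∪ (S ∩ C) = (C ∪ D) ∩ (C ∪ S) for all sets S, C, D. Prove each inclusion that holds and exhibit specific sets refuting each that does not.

Only the forward inclusion holds.

Forward inclusion. Let x ∈ (C ∖ D) ∪ (S ∩ C). Then either x ∈ C and x ∉ S, D; or x ∈ S ∩ C and x ∉ D; or x ∈ S ∩ C ∩ D. In each case x ∈ (C ∪ D) ∩ (C ∪ S), so (C ∖ D) ∪ (S ∩ C) ⊆ (C ∪ D) ∩ (C ∪ S).

Reverse inclusion. This inclusion fails. Take S = {1}, C = ∅, D = {1}; then 1 ∈ (C ∪ D) ∩ (C ∪ S) but 1 ∉ (C ∖ D) ∪ (S ∩ C).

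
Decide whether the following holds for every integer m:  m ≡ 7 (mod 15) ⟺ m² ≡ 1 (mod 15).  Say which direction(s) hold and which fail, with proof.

(⇒) fails and (⇐) fails.

(→) This fails: take m = 7. Then 7 ≡ 7 (mod 15), but 7² = 49 ≡ 4 (mod 15), not 1.

(←) This fails: take m = 1. Then 1² = 1 ≡ 1 (mod 15), yet 1 ≡ 1 (mod 15), not 7.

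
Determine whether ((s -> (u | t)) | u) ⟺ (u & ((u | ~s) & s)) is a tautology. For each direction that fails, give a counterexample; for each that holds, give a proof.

Only the reverse direction holds.

(⟸) Assume the antecedent. If s is true, the antecedent forces (s = T, t = F, u = T) or (s = T, t = T, u = T), and (s -> (u | t)) | u holds there. If s is false, the antecedent cannot hold. Either way (s -> (u | t)) | u holds.

(⟹) This fails. Under s = F, t = F, u = F, the left side is true but the right side is false.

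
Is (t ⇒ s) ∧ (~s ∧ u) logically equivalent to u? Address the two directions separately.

(⇐) This fails. Under u = T, t = T, s = F, the left side is false but the right side is true.

(⇒) Assume the antecedent. If u is true, u reduces to true regardless of the other variables. If u is false, the antecedent cannot hold. Either way u holds.

(⇒) holds; (⇐) fails.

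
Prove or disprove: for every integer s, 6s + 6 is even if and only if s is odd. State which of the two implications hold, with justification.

(→) This fails: take s = 4. Then 6s + 6 = 30, which is even, yet s = 4 is even, not odd.

(←) Suppose s is odd. Since 6 is even, 6s is even for every s, so 6s + 6 has the same parity as 6, which is even. Hence 6s + 6 is even.

(⇒) fails; (⇐) holds.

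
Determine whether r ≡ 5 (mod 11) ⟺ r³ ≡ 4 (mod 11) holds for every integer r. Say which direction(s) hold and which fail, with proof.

Both directions hold.

(→) Suppose r ≡ 5 (mod 11). Write r = 11j + 5. Then (11j + 5)³ = 1331j³ + 1815j² + 825j + 125 = 11(121j³ + 165j² + 75j + 11) + 4, so r³ ≡ 4 (mod 11).

(←) Conversely, suppose r³ ≡ 4 (mod 11). The only residue r in {0, …, 10} with r³ ≡ 4 (mod 11) is r = 5, so r ≡ 5 (mod 11).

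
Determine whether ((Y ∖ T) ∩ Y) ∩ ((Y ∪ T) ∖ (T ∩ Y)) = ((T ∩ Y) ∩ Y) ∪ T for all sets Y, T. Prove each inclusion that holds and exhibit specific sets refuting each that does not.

Neither inclusion holds.

(⟹) This inclusion fails. Take Y = {1}, T = ∅; then 1 ∈ ((Y ∖ T) ∩ Y) ∩ ((Y ∪ T) ∖ (T ∩ Y)) but 1 ∉ ((T ∩ Y) ∩ Y) ∪ T.

(⟸) This inclusion fails. Take Y = ∅, T = {1}; then 1 ∈ ((T ∩ Y) ∩ Y) ∪ T but 1 ∉ ((Y ∖ T) ∩ Y) ∩ ((Y ∪ T) ∖ (T ∩ Y)).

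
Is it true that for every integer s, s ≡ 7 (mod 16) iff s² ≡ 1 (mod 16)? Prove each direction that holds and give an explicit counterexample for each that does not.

(←) This fails: take s = 1. Then 1² = 1 ≡ 1 (mod 16), yet 1 ≡ 1 (mod 16), not 7.

(→) Suppose s ≡ 7 (mod 16). Write s = 16j + 7. Then (16j + 7)² = 256j² + 224j + 49 = 16(16j² + 14j + 3) + 1, so s² ≡ 1 (mod 16).

(⇒) holds; (⇐) fails.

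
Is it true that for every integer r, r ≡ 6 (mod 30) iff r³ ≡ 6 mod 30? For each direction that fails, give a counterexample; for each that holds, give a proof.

Both directions hold; the statement is true.

(→) Suppose r ≡ 6 (mod 30). Write r = 30j + 6. Then (30j + 6)³ = 27000j³ + 16200j² + 3240j + 216 = 30(900j³ + 540j² + 108j + 7) + 6, so r³ ≡ 6 (mod 30).

(←) Conversely, suppose r³ ≡ 6 (mod 30). The only residue r in {0, …, 29} with r³ ≡ 6 (mod 30) is r = 6, so r ≡ 6 (mod 30).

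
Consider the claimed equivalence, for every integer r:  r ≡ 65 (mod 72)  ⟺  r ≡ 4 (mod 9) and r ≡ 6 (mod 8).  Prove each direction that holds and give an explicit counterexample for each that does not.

Both directions fail.

(⇒) This fails: r = 65 gives 65 ≡ 65 (mod 72) but 65 ≡ 2 (mod 9), so the conjunction on the right does not hold.

(⇐) This fails: r = 22 satisfies both congruences on the right (22 ≡ 4 mod 9 and 22 ≡ 6 mod 8) yet 22 ≡ 22 (mod 72), not 65.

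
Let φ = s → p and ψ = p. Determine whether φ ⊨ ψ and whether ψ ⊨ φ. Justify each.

[⇒] This fails. Under p = F, s = F, the left side is true but the right side is false.

[⇐] Assume the antecedent. If p is true, s → p reduces to true regardless of the other variables. If p is false, the antecedent cannot hold. Either way s → p holds.

The forward direction fails; the converse holds.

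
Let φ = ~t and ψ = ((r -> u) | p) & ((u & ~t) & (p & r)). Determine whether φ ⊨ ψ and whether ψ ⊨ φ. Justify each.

(→) This fails. Under u = F, r = F, p = F, t = F, the left side is true but the right side is false.

(←) Assume the antecedent. If u is true, the antecedent forces (u = T, r = T, p = T, t = F), and ~t holds there. If u is false, the antecedent cannot hold. Either way ~t holds.

Only the reverse direction holds.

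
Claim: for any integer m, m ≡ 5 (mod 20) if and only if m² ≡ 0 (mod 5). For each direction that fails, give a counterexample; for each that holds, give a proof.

(⟹) Suppose m ≡ 5 (mod 20). Then m² ≡ 5² = 25 (mod 20), and since 5 ∣ 20, also m² ≡ 0 (mod 5).

(⟸) This fails: take m = 0. Then 0² = 0 ≡ 0 (mod 5), yet 0 ≡ 0 (mod 20), not 5.

Only the forward direction holds.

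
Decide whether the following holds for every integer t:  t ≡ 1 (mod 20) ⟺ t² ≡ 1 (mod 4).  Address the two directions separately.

[⇐] This fails: take t = 3. Then 3² = 9 ≡ 1 (mod 4), yet 3 ≡ 3 (mod 20), not 1.

[⇒] Suppose t ≡ 1 (mod 20). Then t² ≡ 1² = 1 (mod 20), and since 4 ∣ 20, also t² ≡ 1 (mod 4).

Only the forward direction holds.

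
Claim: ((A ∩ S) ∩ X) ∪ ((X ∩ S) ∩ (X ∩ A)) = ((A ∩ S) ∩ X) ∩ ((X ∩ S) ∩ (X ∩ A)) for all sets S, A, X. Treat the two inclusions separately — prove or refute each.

Reverse inclusion. Let x ∈ ((A ∩ S) ∩ X) ∩ ((X ∩ S) ∩ (X ∩ A)). Then x ∈ S ∩ A ∩ X, from which x ∈ ((A ∩ S) ∩ X) ∪ ((X ∩ S) ∩ (X ∩ A)).

Forward inclusion. Let x ∈ ((A ∩ S) ∩ X) ∪ ((X ∩ S) ∩ (X ∩ A)). Then x ∈ S ∩ A ∩ X, from which x ∈ ((A ∩ S) ∩ X) ∩ ((X ∩ S) ∩ (X ∩ A)).

The two sets are equal.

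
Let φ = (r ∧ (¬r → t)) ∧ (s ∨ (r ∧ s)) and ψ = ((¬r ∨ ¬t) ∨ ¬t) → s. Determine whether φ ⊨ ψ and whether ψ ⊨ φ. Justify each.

[⇒] Assume the antecedent. If t is true, the antecedent forces (t = T, r = T, s = T), and ((¬r ∨ ¬t) ∨ ¬t) → s holds there. If t is false, the antecedent forces (t = F, r = T, s = T), and ((¬r ∨ ¬t) ∨ ¬t) → s holds there. Either way ((¬r ∨ ¬t) ∨ ¬t) → s holds.

[⇐] This fails. Under t = T, r = T, s = F, the left side is false but the right side is true.

Not equivalent: only (⇒) holds.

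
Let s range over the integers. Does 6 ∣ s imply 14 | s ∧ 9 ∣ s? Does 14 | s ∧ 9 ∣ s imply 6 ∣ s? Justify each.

Converse. Suppose 14 ∣ s and 9 ∣ s. Any common multiple of 14 and 9 is a multiple of their lcm; here gcd(14, 9) = 1, so lcm(14, 9) = 14·9 = 126, so 126 ∣ s. Since 6 ∣ 126, it follows that 6 ∣ s.

Forward direction. This fails: take s = 6. Certainly 6 ∣ 6, but 14 ∤ 6.

(⇒) fails; (⇐) holds.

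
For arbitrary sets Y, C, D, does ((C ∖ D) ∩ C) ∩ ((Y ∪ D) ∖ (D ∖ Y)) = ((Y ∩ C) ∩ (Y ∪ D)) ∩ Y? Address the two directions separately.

Forward inclusion. Let x ∈ ((C ∖ D) ∩ C) ∩ ((Y ∪ D) ∖ (D ∖ Y)). Then x ∈ Y ∩ C and x ∉ D, from which x ∈ ((Y ∩ C) ∩ (Y ∪ D)) ∩ Y.

Reverse inclusion. This inclusion fails. Take Y = {1}, C = {1}, D = {1}; then 1 ∈ ((Y ∩ C) ∩ (Y ∪ D)) ∩ Y but 1 ∉ ((C ∖ D) ∩ C) ∩ ((Y ∪ D) ∖ (D ∖ Y)).

(⊆) holds; (⊇) fails.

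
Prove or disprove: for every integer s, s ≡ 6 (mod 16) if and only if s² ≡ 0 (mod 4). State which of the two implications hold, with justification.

(⇒) Suppose s ≡ 6 (mod 16). Then s² ≡ 6² = 36 (mod 16), and since 4 ∣ 16, also s² ≡ 0 (mod 4).

(⇐) This fails: take s = 0. Then 0² = 0 ≡ 0 (mod 4), yet 0 ≡ 0 (mod 16), not 6.

The forward direction holds; the converse fails.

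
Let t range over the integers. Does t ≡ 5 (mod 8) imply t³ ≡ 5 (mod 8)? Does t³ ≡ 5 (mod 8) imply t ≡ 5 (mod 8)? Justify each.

Both directions hold.

(⇒) Suppose t ≡ 5 (mod 8). Write t = 8j + 5. Then (8j + 5)³ = 512j³ + 960j² + 600j + 125 = 8(64j³ + 120j² + 75j + 15) + 5, so t³ ≡ 5 (mod 8).

(⇐) For the converse, argue contrapositively. If t ≢ 5 (mod 8), then t is congruent to one of 0, 1, 2, 3, 4, 6, 7 modulo 8, and these give t³ ≡ 0, 1, 0, 3, 0, 0, 7 respectively — never 5.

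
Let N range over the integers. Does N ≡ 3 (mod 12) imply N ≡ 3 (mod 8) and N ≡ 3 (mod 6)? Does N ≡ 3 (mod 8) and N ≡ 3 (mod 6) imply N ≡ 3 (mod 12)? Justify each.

(⇒) This fails: N = 15 gives 15 ≡ 3 (mod 12) but 15 ≡ 7 (mod 8), so the conjunction on the right does not hold.

(⇐) Conversely, if N ≡ 3 (mod 8) and N ≡ 3 (mod 6), then by the Chinese remainder theorem N ≡ 3 (mod 24). Since 3 ≡ 3 (mod 12) and 12 ∣ 24, we get N ≡ 3 (mod 12).

(⇒) fails; (⇐) holds.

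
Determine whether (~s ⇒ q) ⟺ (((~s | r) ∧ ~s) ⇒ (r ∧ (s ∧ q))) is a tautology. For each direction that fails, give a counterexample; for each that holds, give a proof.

The forward direction fails; the converse holds.

(→) This fails. Under s = F, q = T, r = F, the left side is true but the right side is false.

(←) Assume the antecedent. If s is true, ~s ⇒ q reduces to true regardless of the other variables. If s is false, the antecedent cannot hold. Either way ~s ⇒ q holds.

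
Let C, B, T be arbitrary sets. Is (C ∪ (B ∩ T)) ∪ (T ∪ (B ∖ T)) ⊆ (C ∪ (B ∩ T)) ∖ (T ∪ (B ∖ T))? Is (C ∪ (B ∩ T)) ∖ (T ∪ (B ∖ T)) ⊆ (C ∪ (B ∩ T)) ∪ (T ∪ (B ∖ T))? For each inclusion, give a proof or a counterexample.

Forward inclusion. This inclusion fails. Take C = ∅, B = {1}, T = ∅; then 1 ∈ (C ∪ (B ∩ T)) ∪ (T ∪ (B ∖ T)) but 1 ∉ (C ∪ (B ∩ T)) ∖ (T ∪ (B ∖ T)).

Reverse inclusion. Let x ∈ (C ∪ (B ∩ T)) ∖ (T ∪ (B ∖ T)). Then x ∈ C and x ∉ B, T, from which x ∈ (C ∪ (B ∩ T)) ∪ (T ∪ (B ∖ T)).

The sets are not equal: only the reverse inclusion holds.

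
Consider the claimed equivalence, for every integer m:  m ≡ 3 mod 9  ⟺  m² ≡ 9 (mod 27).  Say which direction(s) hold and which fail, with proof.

(⇐) This fails: take m = 6. Then 6² = 36 ≡ 9 (mod 27), yet 6 ≡ 6 (mod 9), not 3.

(⇒) Suppose m ≡ 3 (mod 9). Working modulo 27, m ∈ {3, 12, 21}; for each such r, r² ≡ 9 (mod 27).

Only the forward implication holds.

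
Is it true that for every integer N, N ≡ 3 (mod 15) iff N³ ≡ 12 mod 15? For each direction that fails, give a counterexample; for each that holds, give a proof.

Both implications hold.

(→) Suppose N ≡ 3 (mod 15). Write N = 15j + 3. Then (15j + 3)³ = 3375j³ + 2025j² + 405j + 27 = 15(225j³ + 135j² + 27j + 1) + 12, so N³ ≡ 12 (mod 15).

(←) Conversely, suppose N³ ≡ 12 (mod 15). The only residue r in {0, …, 14} with r³ ≡ 12 (mod 15) is r = 3, so N ≡ 3 (mod 15).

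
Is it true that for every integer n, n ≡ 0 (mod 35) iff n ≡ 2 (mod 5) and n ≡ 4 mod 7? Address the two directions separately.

Forward direction. This fails: n = 0 gives 0 ≡ 0 (mod 35) but 0 ≡ 0 (mod 5), so the conjunction on the right does not hold.

Converse. This fails: n = 32 satisfies both congruences on the right (32 ≡ 2 mod 5 and 32 ≡ 4 mod 7) yet 32 ≡ 32 (mod 35), not 0.

(⇒) fails and (⇐) fails.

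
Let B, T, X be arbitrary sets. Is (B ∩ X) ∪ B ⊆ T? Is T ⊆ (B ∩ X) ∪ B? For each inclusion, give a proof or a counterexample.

Forward inclusion. This inclusion fails. Take B = {1}, T = ∅, X = ∅; then 1 ∈ (B ∩ X) ∪ B but 1 ∉ T.

Reverse inclusion. This inclusion fails. Take B = ∅, T = {1}, X = ∅; then 1 ∈ T but 1 ∉ (B ∩ X) ∪ B.

Neither inclusion holds.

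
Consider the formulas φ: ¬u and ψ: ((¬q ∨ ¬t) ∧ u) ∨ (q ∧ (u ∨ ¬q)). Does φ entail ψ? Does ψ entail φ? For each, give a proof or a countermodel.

[⇒] This fails. Under t = F, q = F, u = F, the left side is true but the right side is false.

[⇐] This fails. Under t = F, q = F, u = T, the left side is false but the right side is true.

Neither implication holds.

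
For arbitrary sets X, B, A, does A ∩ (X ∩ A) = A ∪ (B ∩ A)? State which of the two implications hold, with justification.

Reverse inclusion. This inclusion fails. Take X = ∅, B = ∅, A = {1}; then 1 ∈ A ∪ (B ∩ A) but 1 ∉ A ∩ (X ∩ A).

Forward inclusion. Let x ∈ A ∩ (X ∩ A). Then either x ∈ X ∩ A and x ∉ B; or x ∈ X ∩ B ∩ A. In each case x ∈ A ∪ (B ∩ A), so A ∩ (X ∩ A) ⊆ A ∪ (B ∩ A).

Only the forward inclusion holds.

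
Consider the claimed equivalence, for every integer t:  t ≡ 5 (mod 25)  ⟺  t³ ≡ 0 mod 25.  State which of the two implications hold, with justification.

(⇒) holds; (⇐) fails.

(→) Suppose t ≡ 5 (mod 25). Write t = 25j + 5. Then (25j + 5)³ = 15625j³ + 9375j² + 1875j + 125 = 25(625j³ + 375j² + 75j + 5) + 0, so t³ ≡ 0 (mod 25).

(←) This fails: take t = 0. Then 0³ = 0 ≡ 0 (mod 25), yet 0 ≡ 0 (mod 25), not 5.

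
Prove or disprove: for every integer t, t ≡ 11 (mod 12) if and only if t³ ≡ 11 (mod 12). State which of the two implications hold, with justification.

The biconditional holds.

Forward direction. Suppose t ≡ 11 (mod 12). Write t = 12j + 11. Then (12j + 11)³ = 1728j³ + 4752j² + 4356j + 1331 = 12(144j³ + 396j² + 363j + 110) + 11, so t³ ≡ 11 (mod 12).

Converse. For the converse, argue contrapositively. If t ≢ 11 (mod 12), then t is congruent to one of 0, 1, 2, 3, 4, 5, 6, 7, 8, 9, 10 modulo 12, and these give t³ ≡ 0, 1, 8, 3, 4, 5, 0, 7, 8, 9, 4 respectively — never 11.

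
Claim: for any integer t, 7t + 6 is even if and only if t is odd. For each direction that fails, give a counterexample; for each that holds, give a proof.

(→) This fails: t = 0 gives 7t + 6 = 6, which is even, but 0 is even, not odd.

(←) This also fails: t = 3 is odd, but 7t + 6 = 27 is odd, not even.

Both directions fail.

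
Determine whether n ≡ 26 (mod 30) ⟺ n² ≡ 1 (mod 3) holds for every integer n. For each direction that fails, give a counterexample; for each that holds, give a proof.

The forward direction holds; the converse fails.

(⟹) Suppose n ≡ 26 (mod 30). Then n² ≡ 26² = 676 (mod 30), and since 3 ∣ 30, also n² ≡ 1 (mod 3).

(⟸) This fails: take n = 1. Then 1² = 1 ≡ 1 (mod 3), yet 1 ≡ 1 (mod 30), not 26.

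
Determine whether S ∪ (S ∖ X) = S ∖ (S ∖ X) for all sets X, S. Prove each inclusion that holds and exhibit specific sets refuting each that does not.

Only the reverse inclusion holds.

(⊆) This inclusion fails. Take X = ∅, S = {1}; then 1 ∈ S ∪ (S ∖ X) but 1 ∉ S ∖ (S ∖ X).

(⊇) Let x ∈ S ∖ (S ∖ X). Then x ∈ X ∩ S, from which x ∈ S ∪ (S ∖ X).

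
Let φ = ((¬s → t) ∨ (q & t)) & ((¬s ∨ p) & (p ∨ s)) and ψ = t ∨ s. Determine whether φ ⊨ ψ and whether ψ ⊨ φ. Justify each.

(→) Assume the antecedent. If t is true, t ∨ s reduces to true regardless of the other variables. If t is false, the antecedent forces (t = F, p = T, q = F, s = T) or (t = F, p = T, q = T, s = T), and t ∨ s holds there. Either way t ∨ s holds.

(←) This fails. Under t = T, p = F, q = F, s = F, the left side is false but the right side is true.

Only the forward implication holds.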